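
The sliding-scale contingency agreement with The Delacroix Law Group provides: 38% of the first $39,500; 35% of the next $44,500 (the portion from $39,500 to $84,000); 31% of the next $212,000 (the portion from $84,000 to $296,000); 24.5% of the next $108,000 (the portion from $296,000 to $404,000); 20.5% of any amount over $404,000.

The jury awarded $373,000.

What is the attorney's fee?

First $39,500 at 38% = $15,010.00
Next $44,500 at 35% = $15,575.00
Next $212,000 at 31% = $65,720.00
Remaining $77,000 at 24.5% = $18,865.00
Fee: $15,010.00 + $15,575.00 + $65,720.00 + $18,865.00 = $115,170.00

$115,170.00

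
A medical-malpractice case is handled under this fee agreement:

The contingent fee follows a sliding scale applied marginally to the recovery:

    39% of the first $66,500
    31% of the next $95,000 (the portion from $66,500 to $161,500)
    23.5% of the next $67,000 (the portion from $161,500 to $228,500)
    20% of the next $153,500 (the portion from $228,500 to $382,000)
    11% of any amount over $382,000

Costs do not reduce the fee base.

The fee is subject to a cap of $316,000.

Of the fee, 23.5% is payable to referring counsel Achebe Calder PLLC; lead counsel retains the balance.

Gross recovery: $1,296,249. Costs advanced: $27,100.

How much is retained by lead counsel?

Fee base is the gross recovery, $1,296,249; costs are reimbursed separately.
First $66,500 at 39% = $25,935.00
Next $95,000 at 31% = $29,450.00
Next $67,000 at 23.5% = $15,745.00
Next $153,500 at 20% = $30,700.00
Remaining $914,249 at 11% = $100,567.39
Fee: $25,935.00 + $29,450.00 + $15,745.00 + $30,700.00 + $100,567.39 = $202,397.39
$202,397.39 is under the $316,000 cap.
Referral share: 23.5% of $202,397.39 = $47,563.39; lead counsel retains $202,397.39 − $47,563.39 = $154,834.00.

$154,834.00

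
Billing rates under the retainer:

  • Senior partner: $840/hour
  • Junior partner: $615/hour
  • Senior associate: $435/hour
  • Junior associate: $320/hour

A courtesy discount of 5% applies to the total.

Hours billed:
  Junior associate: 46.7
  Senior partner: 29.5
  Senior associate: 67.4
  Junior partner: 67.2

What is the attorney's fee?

Senior partner: 29.5 × $840 = $24,780.00
Junior partner: 67.2 × $615 = $41,328.00
Senior associate: 67.4 × $435 = $29,319.00
Junior associate: 46.7 × $320 = $14,944.00
Subtotal: $110,371.00
Less 5% discount: −$5,518.55
Total: $110,371.00 − $5,518.55 = $104,852.45

$104,852.45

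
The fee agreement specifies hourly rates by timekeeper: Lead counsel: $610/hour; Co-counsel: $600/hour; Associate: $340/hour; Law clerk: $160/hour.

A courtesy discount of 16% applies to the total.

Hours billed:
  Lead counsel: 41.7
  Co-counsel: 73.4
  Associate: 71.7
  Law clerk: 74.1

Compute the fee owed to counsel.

$88,797.24

Lead counsel: 41.7 × $610 = $25,437.00
Co-counsel: 73.4 × $600 = $44,040.00
Associate: 71.7 × $340 = $24,378.00
Law clerk: 74.1 × $160 = $11,856.00
Subtotal: $105,711.00
Less 16% discount: −$16,913.76
Total: $105,711.00 − $16,913.76 = $88,797.24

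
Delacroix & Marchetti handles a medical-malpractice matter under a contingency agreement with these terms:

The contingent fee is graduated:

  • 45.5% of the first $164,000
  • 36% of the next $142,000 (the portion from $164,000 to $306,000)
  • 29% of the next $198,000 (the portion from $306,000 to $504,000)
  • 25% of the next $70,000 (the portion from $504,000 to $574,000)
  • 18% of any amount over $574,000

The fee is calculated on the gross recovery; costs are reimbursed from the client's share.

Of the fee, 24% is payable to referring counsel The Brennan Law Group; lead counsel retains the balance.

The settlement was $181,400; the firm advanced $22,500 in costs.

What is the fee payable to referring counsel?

Fee base is the gross recovery, $181,400; costs are reimbursed separately.
First $164,000 at 45.5% = $74,620.00
Remaining $17,400 at 36% = $6,264.00
Fee: $74,620.00 + $6,264.00 = $80,884.00
Referral share: 24% of $80,884.00 = $19,412.16; lead counsel retains $80,884.00 − $19,412.16 = $61,471.84.

$19,412.16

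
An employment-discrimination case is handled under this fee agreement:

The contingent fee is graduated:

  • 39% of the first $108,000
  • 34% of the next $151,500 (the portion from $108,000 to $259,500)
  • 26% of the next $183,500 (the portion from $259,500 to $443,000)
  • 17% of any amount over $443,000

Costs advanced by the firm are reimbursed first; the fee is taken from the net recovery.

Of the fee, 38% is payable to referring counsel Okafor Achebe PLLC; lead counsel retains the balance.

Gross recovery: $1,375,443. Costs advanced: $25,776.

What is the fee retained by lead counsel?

Fee base (net of costs): $1,375,443 − $25,776 = $1,349,667
First $108,000 at 39% = $42,120.00
Next $151,500 at 34% = $51,510.00
Next $183,500 at 26% = $47,710.00
Remaining $906,667 at 17% = $154,133.39
Fee: $42,120.00 + $51,510.00 + $47,710.00 + $154,133.39 = $295,473.39
Referral share: 38% of $295,473.39 = $112,279.89; lead counsel retains $295,473.39 − $112,279.89 = $183,193.50.

$183,193.50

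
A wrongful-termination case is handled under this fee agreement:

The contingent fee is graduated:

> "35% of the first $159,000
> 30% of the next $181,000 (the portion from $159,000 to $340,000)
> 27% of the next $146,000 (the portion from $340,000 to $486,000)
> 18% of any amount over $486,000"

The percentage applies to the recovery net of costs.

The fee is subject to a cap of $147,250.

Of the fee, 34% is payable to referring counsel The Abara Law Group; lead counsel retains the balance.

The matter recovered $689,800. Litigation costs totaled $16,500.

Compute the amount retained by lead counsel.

$97,185.00

Fee base (net of costs): $689,800 − $16,500 = $673,300
First $159,000 at 35% = $55,650.00
Next $181,000 at 30% = $54,300.00
Next $146,000 at 27% = $39,420.00
Remaining $187,300 at 18% = $33,714.00
Fee: $55,650.00 + $54,300.00 + $39,420.00 + $33,714.00 = $183,084.00
$183,084.00 exceeds the $147,250 cap, so the fee is capped at $147,250.00.
Referral share: 34% of $147,250.00 = $50,065.00; lead counsel retains $147,250.00 − $50,065.00 = $97,185.00.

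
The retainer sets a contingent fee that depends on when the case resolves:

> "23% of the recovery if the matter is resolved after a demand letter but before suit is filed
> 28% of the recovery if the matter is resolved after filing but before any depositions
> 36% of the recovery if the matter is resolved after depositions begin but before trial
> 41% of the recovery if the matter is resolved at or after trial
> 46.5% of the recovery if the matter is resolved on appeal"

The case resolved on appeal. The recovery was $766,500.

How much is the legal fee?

The matter resolved on appeal, so the 46.5% rate applies.
$766,500 × 46.5% = $356,422.50

$356,422.50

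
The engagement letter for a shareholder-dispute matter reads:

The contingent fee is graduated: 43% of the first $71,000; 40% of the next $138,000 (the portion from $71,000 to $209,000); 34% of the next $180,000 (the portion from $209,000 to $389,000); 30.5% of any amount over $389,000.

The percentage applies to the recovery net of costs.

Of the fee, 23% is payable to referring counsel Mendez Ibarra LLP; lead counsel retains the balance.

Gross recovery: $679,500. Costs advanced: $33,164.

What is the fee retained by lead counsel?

Fee base (net of costs): $679,500 − $33,164 = $646,336
First $71,000 at 43% = $30,530.00
Next $138,000 at 40% = $55,200.00
Next $180,000 at 34% = $61,200.00
Remaining $257,336 at 30.5% = $78,487.48
Fee: $30,530.00 + $55,200.00 + $61,200.00 + $78,487.48 = $225,417.48
Referral share: 23% of $225,417.48 = $51,846.02; lead counsel retains $225,417.48 − $51,846.02 = $173,571.46.

$173,571.46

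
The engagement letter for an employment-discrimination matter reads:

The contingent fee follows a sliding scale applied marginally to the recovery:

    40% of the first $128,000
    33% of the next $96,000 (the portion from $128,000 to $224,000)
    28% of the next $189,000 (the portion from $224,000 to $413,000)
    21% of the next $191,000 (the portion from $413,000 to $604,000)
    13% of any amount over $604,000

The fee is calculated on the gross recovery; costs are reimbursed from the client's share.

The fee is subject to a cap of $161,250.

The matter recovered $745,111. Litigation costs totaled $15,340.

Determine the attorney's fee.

Fee base is the gross recovery, $745,111; costs are reimbursed separately.
First $128,000 at 40% = $51,200.00
Next $96,000 at 33% = $31,680.00
Next $189,000 at 28% = $52,920.00
Next $191,000 at 21% = $40,110.00
Remaining $141,111 at 13% = $18,344.43
Fee: $51,200.00 + $31,680.00 + $52,920.00 + $40,110.00 + $18,344.43 = $194,254.43
$194,254.43 exceeds the $161,250 cap, so the fee is capped at $161,250.00.

$161,250.00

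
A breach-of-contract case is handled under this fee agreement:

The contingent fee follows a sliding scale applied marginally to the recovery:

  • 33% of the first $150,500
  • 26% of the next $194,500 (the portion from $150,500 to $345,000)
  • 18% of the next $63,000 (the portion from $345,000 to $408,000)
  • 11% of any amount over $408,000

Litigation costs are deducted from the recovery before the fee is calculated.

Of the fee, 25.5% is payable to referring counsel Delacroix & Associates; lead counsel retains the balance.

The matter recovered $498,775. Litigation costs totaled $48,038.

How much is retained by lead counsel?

Fee base (net of costs): $498,775 − $48,038 = $450,737
First $150,500 at 33% = $49,665.00
Next $194,500 at 26% = $50,570.00
Next $63,000 at 18% = $11,340.00
Remaining $42,737 at 11% = $4,701.07
Fee: $49,665.00 + $50,570.00 + $11,340.00 + $4,701.07 = $116,276.07
Referral share: 25.5% of $116,276.07 = $29,650.40; lead counsel retains $116,276.07 − $29,650.40 = $86,625.67.

$86,625.67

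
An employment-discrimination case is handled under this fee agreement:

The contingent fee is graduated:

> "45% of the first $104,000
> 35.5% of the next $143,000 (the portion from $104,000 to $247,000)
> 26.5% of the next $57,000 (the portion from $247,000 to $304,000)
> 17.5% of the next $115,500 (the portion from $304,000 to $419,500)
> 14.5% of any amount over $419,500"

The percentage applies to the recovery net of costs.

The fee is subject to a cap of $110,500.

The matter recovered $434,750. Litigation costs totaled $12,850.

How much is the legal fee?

$110,500.00

Fee base (net of costs): $434,750 − $12,850 = $421,900
First $104,000 at 45% = $46,800.00
Next $143,000 at 35.5% = $50,765.00
Next $57,000 at 26.5% = $15,105.00
Next $115,500 at 17.5% = $20,212.50
Remaining $2,400 at 14.5% = $348.00
Fee: $46,800.00 + $50,765.00 + $15,105.00 + $20,212.50 + $348.00 = $133,230.50
$133,230.50 exceeds the $110,500 cap, so the fee is capped at $110,500.00.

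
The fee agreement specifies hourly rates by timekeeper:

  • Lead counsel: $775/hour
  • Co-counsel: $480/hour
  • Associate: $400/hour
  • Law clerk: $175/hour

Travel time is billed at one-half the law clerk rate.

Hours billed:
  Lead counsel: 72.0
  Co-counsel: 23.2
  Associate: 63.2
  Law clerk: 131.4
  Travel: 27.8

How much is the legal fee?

Lead counsel: 72.0 × $775 = $55,800.00
Co-counsel: 23.2 × $480 = $11,136.00
Associate: 63.2 × $400 = $25,280.00
Law clerk: 131.4 × $175 = $22,995.00
Subtotal: $55,800.00 + $11,136.00 + $25,280.00 + $22,995.00 = $115,211.00
Travel: 27.8 × ($175 ÷ 2) = 27.8 × $87.50 = $2,432.50
Total: $115,211.00 + $2,432.50 = $117,643.50

$117,643.50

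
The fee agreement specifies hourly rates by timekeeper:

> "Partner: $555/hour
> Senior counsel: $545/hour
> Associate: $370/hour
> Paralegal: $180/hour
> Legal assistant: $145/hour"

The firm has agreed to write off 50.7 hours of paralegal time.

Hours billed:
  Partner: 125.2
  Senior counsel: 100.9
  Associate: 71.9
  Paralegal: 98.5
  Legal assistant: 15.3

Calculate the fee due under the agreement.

$161,902.00

Partner: 125.2 × $555 = $69,486.00
Senior counsel: 100.9 × $545 = $54,990.50
Associate: 71.9 × $370 = $26,603.00
Paralegal: 98.5 × $180 = $17,730.00
Legal assistant: 15.3 × $145 = $2,218.50
Subtotal: $171,028.00
Write-off: 50.7 × $180 = $9,126.00
Total: $171,028.00 − $9,126.00 = $161,902.00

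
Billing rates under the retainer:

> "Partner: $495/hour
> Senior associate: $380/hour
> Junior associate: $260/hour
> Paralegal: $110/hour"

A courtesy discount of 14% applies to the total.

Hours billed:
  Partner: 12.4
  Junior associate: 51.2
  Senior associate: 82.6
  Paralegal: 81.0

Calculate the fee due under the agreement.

$51,383.28

Partner: 12.4 × $495 = $6,138.00
Senior associate: 82.6 × $380 = $31,388.00
Junior associate: 51.2 × $260 = $13,312.00
Paralegal: 81.0 × $110 = $8,910.00
Subtotal: $59,748.00
Less 14% discount: −$8,364.72
Total: $59,748.00 − $8,364.72 = $51,383.28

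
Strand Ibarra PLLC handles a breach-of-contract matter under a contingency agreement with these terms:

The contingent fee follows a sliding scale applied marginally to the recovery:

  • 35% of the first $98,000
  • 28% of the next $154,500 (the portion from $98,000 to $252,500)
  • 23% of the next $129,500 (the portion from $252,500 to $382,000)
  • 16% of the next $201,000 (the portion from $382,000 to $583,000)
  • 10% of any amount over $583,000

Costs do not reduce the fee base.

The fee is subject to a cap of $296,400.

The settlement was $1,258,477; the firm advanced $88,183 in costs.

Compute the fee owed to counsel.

$207,052.70

Fee base is the gross recovery, $1,258,477; costs are reimbursed separately.
First $98,000 at 35% = $34,300.00
Next $154,500 at 28% = $43,260.00
Next $129,500 at 23% = $29,785.00
Next $201,000 at 16% = $32,160.00
Remaining $675,477 at 10% = $67,547.70
Fee: $34,300.00 + $43,260.00 + $29,785.00 + $32,160.00 + $67,547.70 = $207,052.70
$207,052.70 is under the $296,400 cap.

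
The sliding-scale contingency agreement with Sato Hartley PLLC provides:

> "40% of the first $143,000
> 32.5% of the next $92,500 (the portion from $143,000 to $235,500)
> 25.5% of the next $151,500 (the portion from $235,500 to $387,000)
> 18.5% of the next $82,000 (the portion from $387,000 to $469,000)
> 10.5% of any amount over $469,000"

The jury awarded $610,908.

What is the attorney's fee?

First $143,000 at 40% = $57,200.00
Next $92,500 at 32.5% = $30,062.50
Next $151,500 at 25.5% = $38,632.50
Next $82,000 at 18.5% = $15,170.00
Remaining $141,908 at 10.5% = $14,900.34
Fee: $57,200.00 + $30,062.50 + $38,632.50 + $15,170.00 + $14,900.34 = $155,965.34

$155,965.34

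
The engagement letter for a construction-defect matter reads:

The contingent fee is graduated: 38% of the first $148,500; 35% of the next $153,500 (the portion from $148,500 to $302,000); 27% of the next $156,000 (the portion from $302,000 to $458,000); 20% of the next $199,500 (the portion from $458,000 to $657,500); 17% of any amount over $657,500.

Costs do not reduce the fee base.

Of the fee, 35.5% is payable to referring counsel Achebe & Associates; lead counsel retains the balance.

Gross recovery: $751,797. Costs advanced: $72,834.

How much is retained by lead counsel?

Fee base is the gross recovery, $751,797; costs are reimbursed separately.
First $148,500 at 38% = $56,430.00
Next $153,500 at 35% = $53,725.00
Next $156,000 at 27% = $42,120.00
Next $199,500 at 20% = $39,900.00
Remaining $94,297 at 17% = $16,030.49
Fee: $56,430.00 + $53,725.00 + $42,120.00 + $39,900.00 + $16,030.49 = $208,205.49
Referral share: 35.5% of $208,205.49 = $73,912.95; lead counsel retains $208,205.49 − $73,912.95 = $134,292.54.

$134,292.54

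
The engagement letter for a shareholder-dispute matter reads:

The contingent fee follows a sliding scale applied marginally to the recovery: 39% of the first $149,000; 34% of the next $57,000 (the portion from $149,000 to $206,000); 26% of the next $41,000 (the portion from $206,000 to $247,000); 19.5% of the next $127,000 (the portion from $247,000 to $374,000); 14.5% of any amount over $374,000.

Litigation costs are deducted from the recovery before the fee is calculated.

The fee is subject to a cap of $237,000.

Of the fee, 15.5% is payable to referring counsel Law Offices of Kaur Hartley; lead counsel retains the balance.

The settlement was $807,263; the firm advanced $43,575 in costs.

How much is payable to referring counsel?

$26,260.06

Fee base (net of costs): $807,263 − $43,575 = $763,688
First $149,000 at 39% = $58,110.00
Next $57,000 at 34% = $19,380.00
Next $41,000 at 26% = $10,660.00
Next $127,000 at 19.5% = $24,765.00
Remaining $389,688 at 14.5% = $56,504.76
Fee: $58,110.00 + $19,380.00 + $10,660.00 + $24,765.00 + $56,504.76 = $169,419.76
$169,419.76 is under the $237,000 cap.
Referral share: 15.5% of $169,419.76 = $26,260.06; lead counsel retains $169,419.76 − $26,260.06 = $143,159.70.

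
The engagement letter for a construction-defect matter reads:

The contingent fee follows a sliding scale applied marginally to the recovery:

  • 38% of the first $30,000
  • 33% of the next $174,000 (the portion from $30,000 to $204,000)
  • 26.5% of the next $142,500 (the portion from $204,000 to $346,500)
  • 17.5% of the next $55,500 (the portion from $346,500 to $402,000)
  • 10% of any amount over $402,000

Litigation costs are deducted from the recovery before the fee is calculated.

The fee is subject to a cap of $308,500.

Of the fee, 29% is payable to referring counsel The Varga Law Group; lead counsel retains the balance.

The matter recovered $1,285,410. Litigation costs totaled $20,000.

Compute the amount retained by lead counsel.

Fee base (net of costs): $1,285,410 − $20,000 = $1,265,410
First $30,000 at 38% = $11,400.00
Next $174,000 at 33% = $57,420.00
Next $142,500 at 26.5% = $37,762.50
Next $55,500 at 17.5% = $9,712.50
Remaining $863,410 at 10% = $86,341.00
Fee: $11,400.00 + $57,420.00 + $37,762.50 + $9,712.50 + $86,341.00 = $202,636.00
$202,636.00 is under the $308,500 cap.
Referral share: 29% of $202,636.00 = $58,764.44; lead counsel retains $202,636.00 − $58,764.44 = $143,871.56.

$143,871.56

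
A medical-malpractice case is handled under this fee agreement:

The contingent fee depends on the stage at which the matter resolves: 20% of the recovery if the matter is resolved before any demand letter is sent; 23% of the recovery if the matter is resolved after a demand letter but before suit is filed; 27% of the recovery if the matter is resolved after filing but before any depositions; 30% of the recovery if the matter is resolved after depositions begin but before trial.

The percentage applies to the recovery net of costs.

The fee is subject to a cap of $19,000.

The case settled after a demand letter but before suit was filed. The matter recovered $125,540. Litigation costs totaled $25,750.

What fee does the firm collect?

$19,000.00

Fee base (net of costs): $125,540 − $25,750 = $99,790
The matter settled after a demand letter but before suit was filed, so the 23% rate applies.
$99,790 × 23% = $22,951.70
$22,951.70 exceeds the $19,000 cap, so the fee is capped at $19,000.00.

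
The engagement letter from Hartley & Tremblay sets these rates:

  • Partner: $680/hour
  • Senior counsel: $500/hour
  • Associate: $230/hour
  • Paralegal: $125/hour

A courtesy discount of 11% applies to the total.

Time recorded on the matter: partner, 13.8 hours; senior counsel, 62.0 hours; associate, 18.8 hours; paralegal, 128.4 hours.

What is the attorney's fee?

Partner: 13.8 × $680 = $9,384.00
Senior counsel: 62.0 × $500 = $31,000.00
Associate: 18.8 × $230 = $4,324.00
Paralegal: 128.4 × $125 = $16,050.00
Subtotal: $60,758.00
Less 11% discount: −$6,683.38
Total: $60,758.00 − $6,683.38 = $54,074.62

$54,074.62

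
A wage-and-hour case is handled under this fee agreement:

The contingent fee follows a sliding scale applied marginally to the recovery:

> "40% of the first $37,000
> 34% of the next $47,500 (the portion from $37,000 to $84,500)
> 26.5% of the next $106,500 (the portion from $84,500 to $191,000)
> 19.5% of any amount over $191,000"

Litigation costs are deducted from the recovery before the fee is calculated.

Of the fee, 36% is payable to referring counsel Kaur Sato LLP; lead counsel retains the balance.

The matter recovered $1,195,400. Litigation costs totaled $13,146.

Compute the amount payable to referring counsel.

Fee base (net of costs): $1,195,400 − $13,146 = $1,182,254
First $37,000 at 40% = $14,800.00
Next $47,500 at 34% = $16,150.00
Next $106,500 at 26.5% = $28,222.50
Remaining $991,254 at 19.5% = $193,294.53
Fee: $14,800.00 + $16,150.00 + $28,222.50 + $193,294.53 = $252,467.03
Referral share: 36% of $252,467.03 = $90,888.13; lead counsel retains $252,467.03 − $90,888.13 = $161,578.90.

$90,888.13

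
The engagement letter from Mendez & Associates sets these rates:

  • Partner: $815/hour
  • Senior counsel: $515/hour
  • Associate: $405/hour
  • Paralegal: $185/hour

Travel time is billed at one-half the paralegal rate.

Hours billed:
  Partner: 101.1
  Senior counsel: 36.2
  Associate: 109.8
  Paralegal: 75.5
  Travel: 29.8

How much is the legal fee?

$162,232.50

Partner: 101.1 × $815 = $82,396.50
Senior counsel: 36.2 × $515 = $18,643.00
Associate: 109.8 × $405 = $44,469.00
Paralegal: 75.5 × $185 = $13,967.50
Subtotal: $82,396.50 + $18,643.00 + $44,469.00 + $13,967.50 = $159,476.00
Travel: 29.8 × ($185 ÷ 2) = 29.8 × $92.50 = $2,756.50
Total: $159,476.00 + $2,756.50 = $162,232.50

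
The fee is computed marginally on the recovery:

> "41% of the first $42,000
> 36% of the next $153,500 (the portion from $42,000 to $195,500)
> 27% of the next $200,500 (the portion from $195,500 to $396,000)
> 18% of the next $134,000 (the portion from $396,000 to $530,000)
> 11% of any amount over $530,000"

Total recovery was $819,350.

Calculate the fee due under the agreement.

$182,563.50

First $42,000 at 41% = $17,220.00
Next $153,500 at 36% = $55,260.00
Next $200,500 at 27% = $54,135.00
Next $134,000 at 18% = $24,120.00
Remaining $289,350 at 11% = $31,828.50
Fee: $17,220.00 + $55,260.00 + $54,135.00 + $24,120.00 + $31,828.50 = $182,563.50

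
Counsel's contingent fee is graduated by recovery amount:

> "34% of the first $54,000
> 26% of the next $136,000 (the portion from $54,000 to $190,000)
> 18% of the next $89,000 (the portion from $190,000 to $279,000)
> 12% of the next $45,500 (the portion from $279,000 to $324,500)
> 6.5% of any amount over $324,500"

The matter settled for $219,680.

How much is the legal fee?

$59,062.40

First $54,000 at 34% = $18,360.00
Next $136,000 at 26% = $35,360.00
Remaining $29,680 at 18% = $5,342.40
Fee: $18,360.00 + $35,360.00 + $5,342.40 = $59,062.40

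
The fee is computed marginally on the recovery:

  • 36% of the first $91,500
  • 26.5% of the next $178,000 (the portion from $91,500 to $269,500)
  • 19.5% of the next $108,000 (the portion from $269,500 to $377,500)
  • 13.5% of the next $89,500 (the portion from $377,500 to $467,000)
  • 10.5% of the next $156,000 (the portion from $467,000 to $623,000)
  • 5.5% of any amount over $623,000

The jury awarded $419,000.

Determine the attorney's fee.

$106,772.50

First $91,500 at 36% = $32,940.00
Next $178,000 at 26.5% = $47,170.00
Next $108,000 at 19.5% = $21,060.00
Remaining $41,500 at 13.5% = $5,602.50
Fee: $32,940.00 + $47,170.00 + $21,060.00 + $5,602.50 = $106,772.50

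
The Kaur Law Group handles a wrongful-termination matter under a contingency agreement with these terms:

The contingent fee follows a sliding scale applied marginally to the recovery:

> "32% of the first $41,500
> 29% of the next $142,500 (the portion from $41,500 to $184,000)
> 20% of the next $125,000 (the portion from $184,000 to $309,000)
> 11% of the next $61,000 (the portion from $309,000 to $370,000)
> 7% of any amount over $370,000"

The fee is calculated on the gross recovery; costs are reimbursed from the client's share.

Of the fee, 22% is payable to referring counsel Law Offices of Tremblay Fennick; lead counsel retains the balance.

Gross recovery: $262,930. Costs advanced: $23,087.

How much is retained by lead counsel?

Fee base is the gross recovery, $262,930; costs are reimbursed separately.
First $41,500 at 32% = $13,280.00
Next $142,500 at 29% = $41,325.00
Remaining $78,930 at 20% = $15,786.00
Fee: $13,280.00 + $41,325.00 + $15,786.00 = $70,391.00
Referral share: 22% of $70,391.00 = $15,486.02; lead counsel retains $70,391.00 − $15,486.02 = $54,904.98.

$54,904.98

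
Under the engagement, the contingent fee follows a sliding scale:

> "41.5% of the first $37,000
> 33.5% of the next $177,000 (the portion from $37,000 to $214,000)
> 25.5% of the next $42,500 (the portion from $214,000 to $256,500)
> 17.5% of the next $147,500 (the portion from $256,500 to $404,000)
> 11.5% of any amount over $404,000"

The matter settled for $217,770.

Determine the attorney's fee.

$75,611.35

First $37,000 at 41.5% = $15,355.00
Next $177,000 at 33.5% = $59,295.00
Remaining $3,770 at 25.5% = $961.35
Fee: $15,355.00 + $59,295.00 + $961.35 = $75,611.35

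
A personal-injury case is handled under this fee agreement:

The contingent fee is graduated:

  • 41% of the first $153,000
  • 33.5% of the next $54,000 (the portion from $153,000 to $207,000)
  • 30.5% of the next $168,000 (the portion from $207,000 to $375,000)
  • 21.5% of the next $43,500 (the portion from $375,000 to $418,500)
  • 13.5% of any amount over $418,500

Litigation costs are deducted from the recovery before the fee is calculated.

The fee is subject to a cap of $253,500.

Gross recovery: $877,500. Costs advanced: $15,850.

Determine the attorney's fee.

Fee base (net of costs): $877,500 − $15,850 = $861,650
First $153,000 at 41% = $62,730.00
Next $54,000 at 33.5% = $18,090.00
Next $168,000 at 30.5% = $51,240.00
Next $43,500 at 21.5% = $9,352.50
Remaining $443,150 at 13.5% = $59,825.25
Fee: $62,730.00 + $18,090.00 + $51,240.00 + $9,352.50 + $59,825.25 = $201,237.75
$201,237.75 is under the $253,500 cap.

$201,237.75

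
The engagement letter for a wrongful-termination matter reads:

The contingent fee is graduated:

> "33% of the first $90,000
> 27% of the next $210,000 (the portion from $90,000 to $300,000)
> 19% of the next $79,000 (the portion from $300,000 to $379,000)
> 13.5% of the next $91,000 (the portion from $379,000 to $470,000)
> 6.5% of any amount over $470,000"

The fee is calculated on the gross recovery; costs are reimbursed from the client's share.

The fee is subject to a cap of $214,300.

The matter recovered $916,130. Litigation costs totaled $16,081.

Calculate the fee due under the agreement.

Fee base is the gross recovery, $916,130; costs are reimbursed separately.
First $90,000 at 33% = $29,700.00
Next $210,000 at 27% = $56,700.00
Next $79,000 at 19% = $15,010.00
Next $91,000 at 13.5% = $12,285.00
Remaining $446,130 at 6.5% = $28,998.45
Fee: $29,700.00 + $56,700.00 + $15,010.00 + $12,285.00 + $28,998.45 = $142,693.45
$142,693.45 is under the $214,300 cap.

$142,693.45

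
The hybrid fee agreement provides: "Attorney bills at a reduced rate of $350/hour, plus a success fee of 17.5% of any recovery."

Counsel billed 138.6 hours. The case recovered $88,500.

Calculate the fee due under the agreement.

$63,997.50

Hourly: 138.6 × $350 = $48,510.00
Success fee: 17.5% of $88,500 = $15,487.50
Total: $48,510.00 + $15,487.50 = $63,997.50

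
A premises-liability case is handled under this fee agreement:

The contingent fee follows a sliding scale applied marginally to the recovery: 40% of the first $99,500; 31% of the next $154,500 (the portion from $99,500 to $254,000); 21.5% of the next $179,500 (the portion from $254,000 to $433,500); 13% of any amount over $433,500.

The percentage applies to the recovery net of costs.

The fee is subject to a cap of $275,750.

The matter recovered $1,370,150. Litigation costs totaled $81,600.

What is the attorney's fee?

$237,444.00

Fee base (net of costs): $1,370,150 − $81,600 = $1,288,550
First $99,500 at 40% = $39,800.00
Next $154,500 at 31% = $47,895.00
Next $179,500 at 21.5% = $38,592.50
Remaining $855,050 at 13% = $111,156.50
Fee: $39,800.00 + $47,895.00 + $38,592.50 + $111,156.50 = $237,444.00
$237,444.00 is under the $275,750 cap.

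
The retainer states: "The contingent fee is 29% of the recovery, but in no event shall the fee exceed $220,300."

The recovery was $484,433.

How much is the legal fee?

29% of $484,433 = $140,485.57
That is under the $220,300 cap.

$140,485.57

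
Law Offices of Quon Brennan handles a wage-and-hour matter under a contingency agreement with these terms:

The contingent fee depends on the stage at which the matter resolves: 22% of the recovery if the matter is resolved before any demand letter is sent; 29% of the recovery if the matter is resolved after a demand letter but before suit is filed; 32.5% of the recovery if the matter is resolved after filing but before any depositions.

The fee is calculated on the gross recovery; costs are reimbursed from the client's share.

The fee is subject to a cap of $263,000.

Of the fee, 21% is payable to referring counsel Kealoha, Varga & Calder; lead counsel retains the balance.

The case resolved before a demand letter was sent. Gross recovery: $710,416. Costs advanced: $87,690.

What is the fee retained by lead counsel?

$123,470.30

Fee base is the gross recovery, $710,416; costs are reimbursed separately.
The matter resolved before a demand letter was sent, so the 22% rate applies.
$710,416 × 22% = $156,291.52
$156,291.52 is under the $263,000 cap.
Referral share: 21% of $156,291.52 = $32,821.22; lead counsel retains $156,291.52 − $32,821.22 = $123,470.30.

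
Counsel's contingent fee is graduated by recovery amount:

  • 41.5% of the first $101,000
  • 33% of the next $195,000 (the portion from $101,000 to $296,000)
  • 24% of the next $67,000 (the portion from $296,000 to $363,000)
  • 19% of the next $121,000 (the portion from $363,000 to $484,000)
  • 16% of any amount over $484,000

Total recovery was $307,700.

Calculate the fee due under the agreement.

$109,073.00

First $101,000 at 41.5% = $41,915.00
Next $195,000 at 33% = $64,350.00
Remaining $11,700 at 24% = $2,808.00
Fee: $41,915.00 + $64,350.00 + $2,808.00 = $109,073.00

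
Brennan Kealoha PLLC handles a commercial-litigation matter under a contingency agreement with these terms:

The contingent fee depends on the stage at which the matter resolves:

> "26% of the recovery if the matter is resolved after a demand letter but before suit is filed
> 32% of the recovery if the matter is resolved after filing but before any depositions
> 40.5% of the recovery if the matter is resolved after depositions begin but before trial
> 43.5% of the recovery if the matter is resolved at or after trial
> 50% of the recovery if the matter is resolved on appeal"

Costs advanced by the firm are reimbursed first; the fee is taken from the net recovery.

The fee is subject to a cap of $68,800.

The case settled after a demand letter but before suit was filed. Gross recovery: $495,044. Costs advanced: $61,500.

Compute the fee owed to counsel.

$68,800.00

Fee base (net of costs): $495,044 − $61,500 = $433,544
The matter settled after a demand letter but before suit was filed, so the 26% rate applies.
$433,544 × 26% = $112,721.44
$112,721.44 exceeds the $68,800 cap, so the fee is capped at $68,800.00.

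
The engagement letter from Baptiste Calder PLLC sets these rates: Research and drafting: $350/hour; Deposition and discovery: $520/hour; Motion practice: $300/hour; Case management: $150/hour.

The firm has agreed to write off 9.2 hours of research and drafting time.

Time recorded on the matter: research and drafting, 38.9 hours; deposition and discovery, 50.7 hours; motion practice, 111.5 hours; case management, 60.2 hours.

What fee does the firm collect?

$79,239.00

Research and drafting: 38.9 × $350 = $13,615.00
Deposition and discovery: 50.7 × $520 = $26,364.00
Motion practice: 111.5 × $300 = $33,450.00
Case management: 60.2 × $150 = $9,030.00
Subtotal: $82,459.00
Write-off: 9.2 × $350 = $3,220.00
Total: $82,459.00 − $3,220.00 = $79,239.00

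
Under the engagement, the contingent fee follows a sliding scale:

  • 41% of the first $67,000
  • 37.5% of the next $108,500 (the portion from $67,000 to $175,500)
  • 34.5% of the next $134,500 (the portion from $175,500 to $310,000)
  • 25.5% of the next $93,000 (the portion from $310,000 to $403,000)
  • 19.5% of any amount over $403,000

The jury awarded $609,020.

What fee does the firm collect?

First $67,000 at 41% = $27,470.00
Next $108,500 at 37.5% = $40,687.50
Next $134,500 at 34.5% = $46,402.50
Next $93,000 at 25.5% = $23,715.00
Remaining $206,020 at 19.5% = $40,173.90
Fee: $27,470.00 + $40,687.50 + $46,402.50 + $23,715.00 + $40,173.90 = $178,448.90

$178,448.90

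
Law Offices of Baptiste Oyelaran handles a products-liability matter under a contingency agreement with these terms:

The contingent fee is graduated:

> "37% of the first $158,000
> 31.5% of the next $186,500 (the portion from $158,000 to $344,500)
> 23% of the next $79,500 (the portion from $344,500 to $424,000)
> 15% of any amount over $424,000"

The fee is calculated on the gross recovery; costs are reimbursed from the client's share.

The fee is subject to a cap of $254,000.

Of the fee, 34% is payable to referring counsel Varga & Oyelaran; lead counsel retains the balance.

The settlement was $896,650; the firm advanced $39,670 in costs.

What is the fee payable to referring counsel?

$70,172.60

Fee base is the gross recovery, $896,650; costs are reimbursed separately.
First $158,000 at 37% = $58,460.00
Next $186,500 at 31.5% = $58,747.50
Next $79,500 at 23% = $18,285.00
Remaining $472,650 at 15% = $70,897.50
Fee: $58,460.00 + $58,747.50 + $18,285.00 + $70,897.50 = $206,390.00
$206,390.00 is under the $254,000 cap.
Referral share: 34% of $206,390.00 = $70,172.60; lead counsel retains $206,390.00 − $70,172.60 = $136,217.40.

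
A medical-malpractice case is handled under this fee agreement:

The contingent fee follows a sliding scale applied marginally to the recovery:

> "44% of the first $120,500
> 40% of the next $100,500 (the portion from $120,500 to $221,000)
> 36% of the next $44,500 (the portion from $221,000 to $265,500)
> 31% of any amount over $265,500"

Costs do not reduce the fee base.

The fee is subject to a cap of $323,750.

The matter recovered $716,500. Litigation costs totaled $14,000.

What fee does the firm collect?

Fee base is the gross recovery, $716,500; costs are reimbursed separately.
First $120,500 at 44% = $53,020.00
Next $100,500 at 40% = $40,200.00
Next $44,500 at 36% = $16,020.00
Remaining $451,000 at 31% = $139,810.00
Fee: $53,020.00 + $40,200.00 + $16,020.00 + $139,810.00 = $249,050.00
$249,050.00 is under the $323,750 cap.

$249,050.00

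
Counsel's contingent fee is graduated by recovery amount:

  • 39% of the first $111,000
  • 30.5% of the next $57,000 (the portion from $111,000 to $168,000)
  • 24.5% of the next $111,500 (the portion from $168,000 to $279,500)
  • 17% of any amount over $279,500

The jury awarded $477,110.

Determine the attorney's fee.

First $111,000 at 39% = $43,290.00
Next $57,000 at 30.5% = $17,385.00
Next $111,500 at 24.5% = $27,317.50
Remaining $197,610 at 17% = $33,593.70
Fee: $43,290.00 + $17,385.00 + $27,317.50 + $33,593.70 = $121,586.20

$121,586.20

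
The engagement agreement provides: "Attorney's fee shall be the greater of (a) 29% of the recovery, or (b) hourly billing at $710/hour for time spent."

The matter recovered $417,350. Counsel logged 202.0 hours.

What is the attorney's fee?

$143,420.00

(a) 29% of $417,350 = $121,031.50
(b) 202.0 × $710 = $143,420.00
The greater is (b): $143,420.00.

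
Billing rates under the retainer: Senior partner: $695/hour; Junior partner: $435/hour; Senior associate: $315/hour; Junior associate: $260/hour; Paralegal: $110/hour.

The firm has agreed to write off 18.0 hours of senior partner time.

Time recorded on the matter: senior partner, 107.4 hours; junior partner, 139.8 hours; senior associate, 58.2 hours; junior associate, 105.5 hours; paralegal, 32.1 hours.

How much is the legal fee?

$172,240.00

Senior partner: 107.4 × $695 = $74,643.00
Junior partner: 139.8 × $435 = $60,813.00
Senior associate: 58.2 × $315 = $18,333.00
Junior associate: 105.5 × $260 = $27,430.00
Paralegal: 32.1 × $110 = $3,531.00
Subtotal: $184,750.00
Write-off: 18.0 × $695 = $12,510.00
Total: $184,750.00 − $12,510.00 = $172,240.00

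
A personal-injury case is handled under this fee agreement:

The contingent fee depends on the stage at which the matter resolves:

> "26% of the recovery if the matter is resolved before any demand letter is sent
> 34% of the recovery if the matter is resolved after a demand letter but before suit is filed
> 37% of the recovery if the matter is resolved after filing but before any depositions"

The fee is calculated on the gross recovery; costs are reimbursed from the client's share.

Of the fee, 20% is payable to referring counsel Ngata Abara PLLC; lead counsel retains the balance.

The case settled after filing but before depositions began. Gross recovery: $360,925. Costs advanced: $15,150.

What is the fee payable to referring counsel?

$26,708.45

Fee base is the gross recovery, $360,925; costs are reimbursed separately.
The matter settled after filing but before depositions began, so the 37% rate applies.
$360,925 × 37% = $133,542.25
Referral share: 20% of $133,542.25 = $26,708.45; lead counsel retains $133,542.25 − $26,708.45 = $106,833.80.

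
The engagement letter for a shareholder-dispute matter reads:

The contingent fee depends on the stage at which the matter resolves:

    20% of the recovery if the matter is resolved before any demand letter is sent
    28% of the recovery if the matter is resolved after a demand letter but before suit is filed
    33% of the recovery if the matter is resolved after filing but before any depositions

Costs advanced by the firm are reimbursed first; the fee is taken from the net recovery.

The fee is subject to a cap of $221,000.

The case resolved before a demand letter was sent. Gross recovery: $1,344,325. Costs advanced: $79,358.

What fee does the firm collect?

Fee base (net of costs): $1,344,325 − $79,358 = $1,264,967
The matter resolved before a demand letter was sent, so the 20% rate applies.
$1,264,967 × 20% = $252,993.40
$252,993.40 exceeds the $221,000 cap, so the fee is capped at $221,000.00.

$221,000.00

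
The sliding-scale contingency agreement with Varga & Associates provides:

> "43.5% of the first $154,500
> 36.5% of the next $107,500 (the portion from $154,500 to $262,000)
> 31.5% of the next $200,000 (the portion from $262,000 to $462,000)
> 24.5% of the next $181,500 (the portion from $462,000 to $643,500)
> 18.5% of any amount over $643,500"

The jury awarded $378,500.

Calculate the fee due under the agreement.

$143,142.50

First $154,500 at 43.5% = $67,207.50
Next $107,500 at 36.5% = $39,237.50
Remaining $116,500 at 31.5% = $36,697.50
Fee: $67,207.50 + $39,237.50 + $36,697.50 = $143,142.50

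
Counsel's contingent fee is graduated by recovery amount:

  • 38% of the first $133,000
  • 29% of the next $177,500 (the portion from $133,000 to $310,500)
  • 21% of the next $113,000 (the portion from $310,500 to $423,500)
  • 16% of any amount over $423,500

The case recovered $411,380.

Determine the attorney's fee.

First $133,000 at 38% = $50,540.00
Next $177,500 at 29% = $51,475.00
Remaining $100,880 at 21% = $21,184.80
Fee: $50,540.00 + $51,475.00 + $21,184.80 = $123,199.80

$123,199.80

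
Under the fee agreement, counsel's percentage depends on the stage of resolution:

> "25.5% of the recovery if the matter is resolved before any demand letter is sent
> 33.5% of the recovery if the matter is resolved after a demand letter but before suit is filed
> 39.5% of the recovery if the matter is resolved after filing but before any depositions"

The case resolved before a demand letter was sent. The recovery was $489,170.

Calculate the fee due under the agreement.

The matter resolved before a demand letter was sent, so the 25.5% rate applies.
$489,170 × 25.5% = $124,738.35

$124,738.35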